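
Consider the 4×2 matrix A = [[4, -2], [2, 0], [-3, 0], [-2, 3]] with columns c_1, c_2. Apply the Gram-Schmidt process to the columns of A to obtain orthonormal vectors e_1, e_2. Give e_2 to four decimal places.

e_2 = (-0.1140, 0.3193, -0.4790, 0.8097)

e_1 = c_1/‖c_1‖ = (4, 2, -3, -2)/5.7446 = (0.6963, 0.3482, -0.5222, -0.3482).
r_{12} = e_1·c_2 = -2.4371.
u_2 = c_2 + 2.4371·e_1 = (-0.3030, 0.8485, -1.2727, 2.1515).
‖u_2‖ = 2.6572, so e_2 = (-0.1140, 0.3193, -0.4790, 0.8097).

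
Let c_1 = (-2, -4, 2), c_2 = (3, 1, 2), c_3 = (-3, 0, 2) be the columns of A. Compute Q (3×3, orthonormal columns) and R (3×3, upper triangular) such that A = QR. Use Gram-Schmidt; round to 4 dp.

Q = [[-0.4082, 0.7071, -0.5774], [-0.8165, 0.0000, 0.5774], [0.4082, 0.7071, 0.5774]], R = [[4.8990, -1.2247, 2.0412], [0.0000, 3.5355, -0.7071], [0.0000, 0.0000, 2.8868]]

e_1 = c_1/‖c_1‖ = (-2, -4, 2)/4.8990 = (-0.4082, -0.8165, 0.4082).
r_{12} = e_1·c_2 = -1.2247.
u_2 = c_2 + 1.2247·e_1 = (2.5000, 0.0000, 2.5000).
‖u_2‖ = 3.5355, so e_2 = (0.7071, 0.0000, 0.7071).
r_{13} = e_1·c_3 = 2.0412; r_{23} = e_2·c_3 = -0.7071.
u_3 = c_3 − 2.0412·e_1 + 0.7071·e_2 = (-1.6667, 1.6667, 1.6667).
‖u_3‖ = 2.8868, so e_3 = (-0.5774, 0.5774, 0.5774).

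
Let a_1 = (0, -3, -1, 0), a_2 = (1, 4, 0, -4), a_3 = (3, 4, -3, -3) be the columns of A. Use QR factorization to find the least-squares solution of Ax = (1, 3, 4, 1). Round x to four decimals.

e_1 = a_1/‖a_1‖ = (0, -3, -1, 0)/3.1623 = (0.0000, -0.9487, -0.3162, 0.0000).
r_{12} = e_1·a_2 = -3.7947.
u_2 = a_2 + 3.7947·e_1 = (1.0000, 0.4000, -1.2000, -4.0000).
‖u_2‖ = 4.3128, so e_2 = (0.2319, 0.0927, -0.2782, -0.9275).
r_{13} = e_1·a_3 = -2.8460; r_{23} = e_2·a_3 = 4.6838.
u_3 = a_3 + 2.8460·e_1 − 4.6838·e_2 = (1.9140, 0.8656, -2.5968, 1.3441).
‖u_3‖ = 3.6003, so e_3 = (0.5316, 0.2404, -0.7213, 0.3733).
Qᵀb = (-4.1110, -1.5303, -1.2588).
Back-substitute: x_3 = -1.2588/3.6003 = -0.3496.
x_2 = (-1.5303 − 4.6838·(-0.3496))/4.3128 = 0.0249.
x_1 = (-4.1110 + 3.7947·0.0249 + 2.8460·(-0.3496))/3.1623 = -1.5848.

x = (-1.5848, 0.0249, -0.3496)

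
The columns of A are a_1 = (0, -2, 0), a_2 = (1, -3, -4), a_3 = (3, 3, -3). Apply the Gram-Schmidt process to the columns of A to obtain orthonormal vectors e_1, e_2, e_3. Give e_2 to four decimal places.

a_1 = (0, -2, 0); ‖a_1‖ = 2.0000, so e_1 = (0.0000, -1.0000, 0.0000).
e_1·a_2 = 0.0000·1 + (-1.0000)·(-3) + 0.0000·(-4) = 3.0000.
u_2 = a_2 − 3.0000·e_1 = (1.0000, 0.0000, -4.0000).
‖u_2‖ = 4.1231, so e_2 = (0.2425, 0.0000, -0.9701).

e_2 = (0.2425, 0.0000, -0.9701)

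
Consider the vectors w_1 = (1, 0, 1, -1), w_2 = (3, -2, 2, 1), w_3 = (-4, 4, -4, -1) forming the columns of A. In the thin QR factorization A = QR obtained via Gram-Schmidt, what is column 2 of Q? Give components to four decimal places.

e_2 = (0.4683, -0.5620, 0.1873, 0.6556)

w_1 = (1, 0, 1, -1); ‖w_1‖ = 1.7321, so e_1 = (0.5774, 0.0000, 0.5774, -0.5774).
e_1·w_2 = 0.5774·3 + 0.0000·(-2) + 0.5774·2 + (-0.5774)·1 = 2.3094.
u_2 = w_2 − 2.3094·e_1 = (1.6667, -2.0000, 0.6667, 2.3333).
‖u_2‖ = 3.5590, so e_2 = (0.4683, -0.5620, 0.1873, 0.6556).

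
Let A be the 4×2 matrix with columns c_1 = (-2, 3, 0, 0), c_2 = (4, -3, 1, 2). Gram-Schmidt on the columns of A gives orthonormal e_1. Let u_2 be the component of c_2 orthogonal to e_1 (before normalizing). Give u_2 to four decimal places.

u_2 = (1.3846, 0.9231, 1.0000, 2.0000)

c_1 = (-2, 3, 0, 0); ‖c_1‖ = 3.6056, so e_1 = (-0.5547, 0.8321, 0.0000, 0.0000).
e_1·c_2 = (-0.5547)·4 + 0.8321·(-3) + 0.0000·1 + 0.0000·2 = -4.7150.
u_2 = c_2 + 4.7150·e_1 = (1.3846, 0.9231, 1.0000, 2.0000).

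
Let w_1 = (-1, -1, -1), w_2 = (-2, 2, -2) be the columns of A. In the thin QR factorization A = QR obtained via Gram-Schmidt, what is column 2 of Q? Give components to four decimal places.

q_1 = w_1/‖w_1‖ = (-1, -1, -1)/1.7321 = (-0.5774, -0.5774, -0.5774).
r_{12} = q_1·w_2 = 1.1547.
u_2 = w_2 − 1.1547·q_1 = (-1.3333, 2.6667, -1.3333).
‖u_2‖ = 3.2660, so q_2 = (-0.4082, 0.8165, -0.4082).

q_2 = (-0.4082, 0.8165, -0.4082)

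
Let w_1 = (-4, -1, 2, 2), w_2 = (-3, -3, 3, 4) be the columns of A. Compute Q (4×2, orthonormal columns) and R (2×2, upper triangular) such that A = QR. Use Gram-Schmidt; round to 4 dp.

w_1 = (-4, -1, 2, 2); ‖w_1‖ = 5.0000, so q_1 = (-0.8000, -0.2000, 0.4000, 0.4000).
q_1·w_2 = (-0.8000)·(-3) + (-0.2000)·(-3) + 0.4000·3 + 0.4000·4 = 5.8000.
u_2 = w_2 − 5.8000·q_1 = (1.6400, -1.8400, 0.6800, 1.6800).
‖u_2‖ = 3.0594, so q_2 = (0.5361, -0.6014, 0.2223, 0.5491).

Q = [[-0.8000, 0.5361], [-0.2000, -0.6014], [0.4000, 0.2223], [0.4000, 0.5491]], R = [[5.0000, 5.8000], [0.0000, 3.0594]]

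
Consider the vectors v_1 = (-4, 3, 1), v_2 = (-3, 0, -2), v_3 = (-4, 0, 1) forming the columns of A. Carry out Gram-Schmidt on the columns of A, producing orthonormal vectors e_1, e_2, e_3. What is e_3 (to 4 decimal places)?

e_1 = v_1/‖v_1‖ = (-4, 3, 1)/5.0990 = (-0.7845, 0.5883, 0.1961).
r_{12} = e_1·v_2 = 1.9612.
u_2 = v_2 − 1.9612·e_1 = (-1.4615, -1.1538, -2.3846).
‖u_2‖ = 3.0255, so e_2 = (-0.4831, -0.3814, -0.7882).
r_{13} = e_1·v_3 = 3.3340; r_{23} = e_2·v_3 = 1.1441.
u_3 = v_3 − 3.3340·e_1 − 1.1441·e_2 = (-0.8319, -1.5252, 1.2479).
‖u_3‖ = 2.1391, so e_3 = (-0.3889, -0.7130, 0.5834).

e_3 = (-0.3889, -0.7130, 0.5834)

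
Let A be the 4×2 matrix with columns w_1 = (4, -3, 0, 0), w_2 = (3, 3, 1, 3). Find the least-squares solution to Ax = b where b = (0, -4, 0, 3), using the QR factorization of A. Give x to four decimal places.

x = (0.4993, -0.1606)

q_1 = w_1/‖w_1‖ = (4, -3, 0, 0)/5.0000 = (0.8000, -0.6000, 0.0000, 0.0000).
r_{12} = q_1·w_2 = 0.6000.
u_2 = w_2 − 0.6000·q_1 = (2.5200, 3.3600, 1.0000, 3.0000).
‖u_2‖ = 5.2574, so q_2 = (0.4793, 0.6391, 0.1902, 0.5706).
Qᵀb = (2.4000, -0.8445).
Back-substitute: x_2 = -0.8445/5.2574 = -0.1606.
x_1 = (2.4000 − 0.6000·(-0.1606))/5.0000 = 0.4993.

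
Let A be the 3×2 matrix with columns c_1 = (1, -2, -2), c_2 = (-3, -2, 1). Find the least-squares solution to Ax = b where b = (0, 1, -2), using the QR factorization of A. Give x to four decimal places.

q_1 = c_1/‖c_1‖ = (1, -2, -2)/3.0000 = (0.3333, -0.6667, -0.6667).
r_{12} = q_1·c_2 = -0.3333.
u_2 = c_2 + 0.3333·q_1 = (-2.8889, -2.2222, 0.7778).
‖u_2‖ = 3.7268, so q_2 = (-0.7752, -0.5963, 0.2087).
Qᵀb = (0.6667, -1.0137).
Back-substitute: x_2 = -1.0137/3.7268 = -0.2720.
x_1 = (0.6667 + 0.3333·(-0.2720))/3.0000 = 0.1920.

x = (0.1920, -0.2720)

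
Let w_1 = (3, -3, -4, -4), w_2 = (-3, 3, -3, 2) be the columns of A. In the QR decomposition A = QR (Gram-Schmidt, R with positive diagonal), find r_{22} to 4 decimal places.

w_1 = (3, -3, -4, -4); ‖w_1‖ = 7.0711, so e_1 = (0.4243, -0.4243, -0.5657, -0.5657).
e_1·w_2 = 0.4243·(-3) + (-0.4243)·3 + (-0.5657)·(-3) + (-0.5657)·2 = -1.9799.
u_2 = w_2 + 1.9799·e_1 = (-2.1600, 2.1600, -4.1200, 0.8800).
r_{22} = ‖u_2‖ = 5.2038.

r_{22} = 5.2038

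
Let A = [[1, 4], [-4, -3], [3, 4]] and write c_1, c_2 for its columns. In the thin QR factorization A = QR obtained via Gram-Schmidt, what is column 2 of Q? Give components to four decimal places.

e_2 = (0.8876, 0.3971, 0.2336)

c_1 = (1, -4, 3); ‖c_1‖ = 5.0990, so e_1 = (0.1961, -0.7845, 0.5883).
e_1·c_2 = 0.1961·4 + (-0.7845)·(-3) + 0.5883·4 = 5.4913.
u_2 = c_2 − 5.4913·e_1 = (2.9231, 1.3077, 0.7692).
‖u_2‖ = 3.2933, so e_2 = (0.8876, 0.3971, 0.2336).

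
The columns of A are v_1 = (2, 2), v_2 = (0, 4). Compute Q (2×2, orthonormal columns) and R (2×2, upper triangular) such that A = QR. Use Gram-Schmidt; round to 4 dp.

v_1 = (2, 2); ‖v_1‖ = 2.8284, so q_1 = (0.7071, 0.7071).
q_1·v_2 = 0.7071·0 + 0.7071·4 = 2.8284.
u_2 = v_2 − 2.8284·q_1 = (-2.0000, 2.0000).
‖u_2‖ = 2.8284, so q_2 = (-0.7071, 0.7071).

Q = [[0.7071, -0.7071], [0.7071, 0.7071]], R = [[2.8284, 2.8284], [0.0000, 2.8284]]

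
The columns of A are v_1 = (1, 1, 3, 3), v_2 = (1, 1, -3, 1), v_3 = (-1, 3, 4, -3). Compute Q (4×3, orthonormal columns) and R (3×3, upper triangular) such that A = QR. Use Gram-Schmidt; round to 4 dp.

v_1 = (1, 1, 3, 3); ‖v_1‖ = 4.4721, so q_1 = (0.2236, 0.2236, 0.6708, 0.6708).
q_1·v_2 = 0.2236·1 + 0.2236·1 + 0.6708·(-3) + 0.6708·1 = -0.8944.
u_2 = v_2 + 0.8944·q_1 = (1.2000, 1.2000, -2.4000, 1.6000).
‖u_2‖ = 3.3466, so q_2 = (0.3586, 0.3586, -0.7171, 0.4781).
q_1·v_3 = 0.2236·(-1) + 0.2236·3 + 0.6708·4 + 0.6708·(-3) = 1.1180; q_2·v_3 = 0.3586·(-1) + 0.3586·3 + (-0.7171)·4 + 0.4781·(-3) = -3.5857.
u_3 = v_3 − 1.1180·q_1 + 3.5857·q_2 = (0.0357, 4.0357, 0.6786, -2.0357).
‖u_3‖ = 4.5709, so q_3 = (0.0078, 0.8829, 0.1485, -0.4454).

Q = [[0.2236, 0.3586, 0.0078], [0.2236, 0.3586, 0.8829], [0.6708, -0.7171, 0.1485], [0.6708, 0.4781, -0.4454]], R = [[4.4721, -0.8944, 1.1180], [0.0000, 3.3466, -3.5857], [0.0000, 0.0000, 4.5709]]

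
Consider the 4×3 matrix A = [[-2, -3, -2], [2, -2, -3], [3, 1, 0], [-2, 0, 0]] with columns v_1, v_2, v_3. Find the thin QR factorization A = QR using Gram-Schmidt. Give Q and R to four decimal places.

Q = [[-0.4364, -0.7052, 0.3300], [0.4364, -0.6919, -0.4904], [0.6547, 0.0798, 0.0092], [-0.4364, 0.1330, -0.8066]], R = [[4.5826, 1.0911, -0.4364], [0.0000, 3.5790, 3.4859], [0.0000, 0.0000, 0.8112]]

v_1 = (-2, 2, 3, -2); ‖v_1‖ = 4.5826, so q_1 = (-0.4364, 0.4364, 0.6547, -0.4364).
q_1·v_2 = (-0.4364)·(-3) + 0.4364·(-2) + 0.6547·1 + (-0.4364)·0 = 1.0911.
u_2 = v_2 − 1.0911·q_1 = (-2.5238, -2.4762, 0.2857, 0.4762).
‖u_2‖ = 3.5790, so q_2 = (-0.7052, -0.6919, 0.0798, 0.1330).
q_1·v_3 = (-0.4364)·(-2) + 0.4364·(-3) + 0.6547·0 + (-0.4364)·0 = -0.4364; q_2·v_3 = (-0.7052)·(-2) + (-0.6919)·(-3) + 0.0798·0 + 0.1330·0 = 3.4859.
u_3 = v_3 + 0.4364·q_1 − 3.4859·q_2 = (0.2677, -0.3978, 0.0074, -0.6543).
‖u_3‖ = 0.8112, so q_3 = (0.3300, -0.4904, 0.0092, -0.8066).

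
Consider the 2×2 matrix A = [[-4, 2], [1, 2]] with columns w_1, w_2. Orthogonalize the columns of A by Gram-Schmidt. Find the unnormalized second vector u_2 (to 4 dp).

u_2 = (0.5882, 2.3529)

q_1 = w_1/‖w_1‖ = (-4, 1)/4.1231 = (-0.9701, 0.2425).
r_{12} = q_1·w_2 = -1.4552.
u_2 = w_2 + 1.4552·q_1 = (0.5882, 2.3529).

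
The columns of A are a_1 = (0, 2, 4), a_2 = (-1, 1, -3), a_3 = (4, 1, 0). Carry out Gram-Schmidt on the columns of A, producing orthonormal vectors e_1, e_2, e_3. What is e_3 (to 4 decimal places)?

e_1 = a_1/‖a_1‖ = (0, 2, 4)/4.4721 = (0.0000, 0.4472, 0.8944).
r_{12} = e_1·a_2 = -2.2361.
u_2 = a_2 + 2.2361·e_1 = (-1.0000, 2.0000, -1.0000).
‖u_2‖ = 2.4495, so e_2 = (-0.4082, 0.8165, -0.4082).
r_{13} = e_1·a_3 = 0.4472; r_{23} = e_2·a_3 = -0.8165.
u_3 = a_3 − 0.4472·e_1 + 0.8165·e_2 = (3.6667, 1.4667, -0.7333).
‖u_3‖ = 4.0166, so e_3 = (0.9129, 0.3651, -0.1826).

e_3 = (0.9129, 0.3651, -0.1826)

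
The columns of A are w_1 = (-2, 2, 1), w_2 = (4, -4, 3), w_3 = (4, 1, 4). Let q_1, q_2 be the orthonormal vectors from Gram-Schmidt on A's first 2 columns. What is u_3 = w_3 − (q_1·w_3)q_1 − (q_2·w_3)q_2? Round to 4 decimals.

u_3 = (2.5000, 2.5000, 0.0000)

w_1 = (-2, 2, 1); ‖w_1‖ = 3.0000, so q_1 = (-0.6667, 0.6667, 0.3333).
q_1·w_2 = (-0.6667)·4 + 0.6667·(-4) + 0.3333·3 = -4.3333.
u_2 = w_2 + 4.3333·q_1 = (1.1111, -1.1111, 4.4444).
‖u_2‖ = 4.7140, so q_2 = (0.2357, -0.2357, 0.9428).
q_1·w_3 = (-0.6667)·4 + 0.6667·1 + 0.3333·4 = -0.6667; q_2·w_3 = 0.2357·4 + (-0.2357)·1 + 0.9428·4 = 4.4783.
u_3 = w_3 + 0.6667·q_1 − 4.4783·q_2 = (2.5000, 2.5000, 0.0000).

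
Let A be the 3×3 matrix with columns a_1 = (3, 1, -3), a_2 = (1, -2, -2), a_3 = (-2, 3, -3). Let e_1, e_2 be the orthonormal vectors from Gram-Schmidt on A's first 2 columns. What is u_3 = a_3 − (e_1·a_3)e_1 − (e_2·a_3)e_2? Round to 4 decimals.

u_3 = (-3.0164, 1.1311, -2.6393)

a_1 = (3, 1, -3); ‖a_1‖ = 4.3589, so e_1 = (0.6882, 0.2294, -0.6882).
e_1·a_2 = 0.6882·1 + 0.2294·(-2) + (-0.6882)·(-2) = 1.6059.
u_2 = a_2 − 1.6059·e_1 = (-0.1053, -2.3684, -0.8947).
‖u_2‖ = 2.5340, so e_2 = (-0.0415, -0.9347, -0.3531).
e_1·a_3 = 0.6882·(-2) + 0.2294·3 + (-0.6882)·(-3) = 1.3765; e_2·a_3 = (-0.0415)·(-2) + (-0.9347)·3 + (-0.3531)·(-3) = -1.6616.
u_3 = a_3 − 1.3765·e_1 + 1.6616·e_2 = (-3.0164, 1.1311, -2.6393).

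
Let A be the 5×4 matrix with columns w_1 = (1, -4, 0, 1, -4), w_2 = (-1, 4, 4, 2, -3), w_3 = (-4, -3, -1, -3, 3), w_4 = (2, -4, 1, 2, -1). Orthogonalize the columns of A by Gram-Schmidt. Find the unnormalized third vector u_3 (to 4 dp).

u_3 = (-4.3447, -1.6212, 1.4154, -1.5331, 0.1518)

w_1 = (1, -4, 0, 1, -4); ‖w_1‖ = 5.8310, so q_1 = (0.1715, -0.6860, 0.0000, 0.1715, -0.6860).
q_1·w_2 = 0.1715·(-1) + (-0.6860)·4 + 0.0000·4 + 0.1715·2 + (-0.6860)·(-3) = -0.5145.
u_2 = w_2 + 0.5145·q_1 = (-0.9118, 3.6471, 4.0000, 2.0882, -3.3529).
‖u_2‖ = 6.7628, so q_2 = (-0.1348, 0.5393, 0.5915, 0.3088, -0.4958).
q_1·w_3 = 0.1715·(-4) + (-0.6860)·(-3) + 0.0000·(-1) + 0.1715·(-3) + (-0.6860)·3 = -1.2005; q_2·w_3 = (-0.1348)·(-4) + 0.5393·(-3) + 0.5915·(-1) + 0.3088·(-3) + (-0.4958)·3 = -4.0838.
u_3 = w_3 + 1.2005·q_1 + 4.0838·q_2 = (-4.3447, -1.6212, 1.4154, -1.5331, 0.1518).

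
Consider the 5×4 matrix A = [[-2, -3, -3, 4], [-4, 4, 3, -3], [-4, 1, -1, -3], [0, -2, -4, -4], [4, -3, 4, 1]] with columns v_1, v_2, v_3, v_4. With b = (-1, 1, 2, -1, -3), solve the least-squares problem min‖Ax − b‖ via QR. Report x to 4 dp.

v_1 = (-2, -4, -4, 0, 4); ‖v_1‖ = 7.2111, so q_1 = (-0.2774, -0.5547, -0.5547, 0.0000, 0.5547).
q_1·v_2 = (-0.2774)·(-3) + (-0.5547)·4 + (-0.5547)·1 + 0.0000·(-2) + 0.5547·(-3) = -3.6056.
u_2 = v_2 + 3.6056·q_1 = (-4.0000, 2.0000, -1.0000, -2.0000, -1.0000).
‖u_2‖ = 5.0990, so q_2 = (-0.7845, 0.3922, -0.1961, -0.3922, -0.1961).
q_1·v_3 = (-0.2774)·(-3) + (-0.5547)·3 + (-0.5547)·(-1) + 0.0000·(-4) + 0.5547·4 = 1.9415; q_2·v_3 = (-0.7845)·(-3) + 0.3922·3 + (-0.1961)·(-1) + (-0.3922)·(-4) + (-0.1961)·4 = 4.5107.
u_3 = v_3 − 1.9415·q_1 − 4.5107·q_2 = (1.0769, 2.3077, 0.9615, -2.2308, 3.8077).
‖u_3‖ = 5.1850, so q_3 = (0.2077, 0.4451, 0.1854, -0.4302, 0.7344).
q_1·v_4 = (-0.2774)·4 + (-0.5547)·(-3) + (-0.5547)·(-3) + 0.0000·(-4) + 0.5547·1 = 2.7735; q_2·v_4 = (-0.7845)·4 + 0.3922·(-3) + (-0.1961)·(-3) + (-0.3922)·(-4) + (-0.1961)·1 = -2.3534; q_3·v_4 = 0.2077·4 + 0.4451·(-3) + 0.1854·(-3) + (-0.4302)·(-4) + 0.7344·1 = 1.3945.
u_4 = v_4 − 2.7735·q_1 + 2.3534·q_2 − 1.3945·q_3 = (2.6334, -1.1591, -2.1817, -4.3231, -2.0241).
‖u_4‖ = 5.9854, so q_4 = (0.4400, -0.1937, -0.3645, -0.7223, -0.3382).
Qᵀb = (-3.0509, 1.7650, -1.1646, 0.3742).
Back-substitute: x_4 = 0.3742/5.9854 = 0.0625.
x_3 = (-1.1646 − 1.3945·0.0625)/5.1850 = -0.2414.
x_2 = (1.7650 − 4.5107·(-0.2414) + 2.3534·0.0625)/5.0990 = 0.5886.
x_1 = (-3.0509 + 3.6056·0.5886 − 1.9415·(-0.2414) − 2.7735·0.0625)/7.2111 = -0.0878.

x = (-0.0878, 0.5886, -0.2414, 0.0625)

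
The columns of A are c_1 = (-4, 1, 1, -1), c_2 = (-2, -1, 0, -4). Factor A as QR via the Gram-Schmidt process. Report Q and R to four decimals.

Q = [[-0.9177, 0.0826], [0.2294, -0.4128], [0.2294, -0.1514], [-0.2294, -0.8944]], R = [[4.3589, 2.5236], [0.0000, 3.8251]]

e_1 = c_1/‖c_1‖ = (-4, 1, 1, -1)/4.3589 = (-0.9177, 0.2294, 0.2294, -0.2294).
r_{12} = e_1·c_2 = 2.5236.
u_2 = c_2 − 2.5236·e_1 = (0.3158, -1.5789, -0.5789, -3.4211).
‖u_2‖ = 3.8251, so e_2 = (0.0826, -0.4128, -0.1514, -0.8944).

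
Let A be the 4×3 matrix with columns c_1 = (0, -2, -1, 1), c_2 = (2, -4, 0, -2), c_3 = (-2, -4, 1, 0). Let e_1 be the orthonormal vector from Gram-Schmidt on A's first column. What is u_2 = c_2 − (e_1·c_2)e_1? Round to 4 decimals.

u_2 = (2.0000, -2.0000, 1.0000, -3.0000)

e_1 = c_1/‖c_1‖ = (0, -2, -1, 1)/2.4495 = (0.0000, -0.8165, -0.4082, 0.4082).
r_{12} = e_1·c_2 = 2.4495.
u_2 = c_2 − 2.4495·e_1 = (2.0000, -2.0000, 1.0000, -3.0000).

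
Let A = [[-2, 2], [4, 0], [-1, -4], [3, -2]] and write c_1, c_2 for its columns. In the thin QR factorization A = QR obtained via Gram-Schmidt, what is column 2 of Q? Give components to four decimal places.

c_1 = (-2, 4, -1, 3); ‖c_1‖ = 5.4772, so q_1 = (-0.3651, 0.7303, -0.1826, 0.5477).
q_1·c_2 = (-0.3651)·2 + 0.7303·0 + (-0.1826)·(-4) + 0.5477·(-2) = -1.0954.
u_2 = c_2 + 1.0954·q_1 = (1.6000, 0.8000, -4.2000, -1.4000).
‖u_2‖ = 4.7749, so q_2 = (0.3351, 0.1675, -0.8796, -0.2932).

q_2 = (0.3351, 0.1675, -0.8796, -0.2932)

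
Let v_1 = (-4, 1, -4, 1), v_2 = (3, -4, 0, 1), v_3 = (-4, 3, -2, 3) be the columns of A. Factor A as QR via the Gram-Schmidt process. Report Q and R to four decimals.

q_1 = v_1/‖v_1‖ = (-4, 1, -4, 1)/5.8310 = (-0.6860, 0.1715, -0.6860, 0.1715).
r_{12} = q_1·v_2 = -2.5725.
u_2 = v_2 + 2.5725·q_1 = (1.2353, -3.5588, -1.7647, 1.4412).
‖u_2‖ = 4.4025, so q_2 = (0.2806, -0.8084, -0.4008, 0.3274).
r_{13} = q_1·v_3 = 5.1450; r_{23} = q_2·v_3 = -1.7637.
u_3 = v_3 − 5.1450·q_1 + 1.7637·q_2 = (0.0243, 0.6920, 0.8225, 2.6950).
‖u_3‖ = 2.9015, so q_3 = (0.0084, 0.2385, 0.2835, 0.9288).

Q = [[-0.6860, 0.2806, 0.0084], [0.1715, -0.8084, 0.2385], [-0.6860, -0.4008, 0.2835], [0.1715, 0.3274, 0.9288]], R = [[5.8310, -2.5725, 5.1450], [0.0000, 4.4025, -1.7637], [0.0000, 0.0000, 2.9015]]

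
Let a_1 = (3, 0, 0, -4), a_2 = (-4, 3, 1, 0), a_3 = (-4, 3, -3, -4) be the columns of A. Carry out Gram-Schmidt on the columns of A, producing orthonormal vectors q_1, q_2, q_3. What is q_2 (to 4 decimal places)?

q_2 = (-0.5690, 0.6668, 0.2223, -0.4268)

q_1 = a_1/‖a_1‖ = (3, 0, 0, -4)/5.0000 = (0.6000, 0.0000, 0.0000, -0.8000).
r_{12} = q_1·a_2 = -2.4000.
u_2 = a_2 + 2.4000·q_1 = (-2.5600, 3.0000, 1.0000, -1.9200).
‖u_2‖ = 4.4989, so q_2 = (-0.5690, 0.6668, 0.2223, -0.4268).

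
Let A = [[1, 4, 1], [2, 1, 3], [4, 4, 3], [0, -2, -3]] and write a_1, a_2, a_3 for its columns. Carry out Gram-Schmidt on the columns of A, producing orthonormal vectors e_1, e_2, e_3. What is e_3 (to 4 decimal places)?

a_1 = (1, 2, 4, 0); ‖a_1‖ = 4.5826, so e_1 = (0.2182, 0.4364, 0.8729, 0.0000).
e_1·a_2 = 0.2182·4 + 0.4364·1 + 0.8729·4 + 0.0000·(-2) = 4.8008.
u_2 = a_2 − 4.8008·e_1 = (2.9524, -1.0952, -0.1905, -2.0000).
‖u_2‖ = 3.7353, so e_2 = (0.7904, -0.2932, -0.0510, -0.5354).
e_1·a_3 = 0.2182·1 + 0.4364·3 + 0.8729·3 + 0.0000·(-3) = 4.1461; e_2·a_3 = 0.7904·1 + (-0.2932)·3 + (-0.0510)·3 + (-0.5354)·(-3) = 1.3641.
u_3 = a_3 − 4.1461·e_1 − 1.3641·e_2 = (-0.9829, 1.5904, -0.5495, -2.2696).
‖u_3‖ = 2.9915, so e_3 = (-0.3286, 0.5317, -0.1837, -0.7587).

e_3 = (-0.3286, 0.5317, -0.1837, -0.7587)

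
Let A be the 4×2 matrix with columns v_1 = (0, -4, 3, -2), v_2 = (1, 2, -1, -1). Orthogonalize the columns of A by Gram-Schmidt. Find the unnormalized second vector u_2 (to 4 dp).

u_2 = (1.0000, 0.7586, -0.0690, -1.6207)

v_1 = (0, -4, 3, -2); ‖v_1‖ = 5.3852, so q_1 = (0.0000, -0.7428, 0.5571, -0.3714).
q_1·v_2 = 0.0000·1 + (-0.7428)·2 + 0.5571·(-1) + (-0.3714)·(-1) = -1.6713.
u_2 = v_2 + 1.6713·q_1 = (1.0000, 0.7586, -0.0690, -1.6207).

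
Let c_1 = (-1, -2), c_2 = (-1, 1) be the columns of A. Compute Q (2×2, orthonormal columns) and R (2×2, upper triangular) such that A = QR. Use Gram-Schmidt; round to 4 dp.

e_1 = c_1/‖c_1‖ = (-1, -2)/2.2361 = (-0.4472, -0.8944).
r_{12} = e_1·c_2 = -0.4472.
u_2 = c_2 + 0.4472·e_1 = (-1.2000, 0.6000).
‖u_2‖ = 1.3416, so e_2 = (-0.8944, 0.4472).

Q = [[-0.4472, -0.8944], [-0.8944, 0.4472]], R = [[2.2361, -0.4472], [0.0000, 1.3416]]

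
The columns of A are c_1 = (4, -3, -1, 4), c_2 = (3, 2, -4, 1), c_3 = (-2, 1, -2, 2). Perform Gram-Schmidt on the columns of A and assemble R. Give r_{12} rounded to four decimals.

q_1 = c_1/‖c_1‖ = (4, -3, -1, 4)/6.4807 = (0.6172, -0.4629, -0.1543, 0.6172).
r_{12} = q_1·c_2 = 2.1602.

r_{12} = 2.1602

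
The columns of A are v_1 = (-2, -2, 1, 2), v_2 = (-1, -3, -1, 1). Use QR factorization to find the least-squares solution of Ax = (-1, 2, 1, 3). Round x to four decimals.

q_1 = v_1/‖v_1‖ = (-2, -2, 1, 2)/3.6056 = (-0.5547, -0.5547, 0.2774, 0.5547).
r_{12} = q_1·v_2 = 2.4962.
u_2 = v_2 − 2.4962·q_1 = (0.3846, -1.6154, -1.6923, -0.3846).
‖u_2‖ = 2.4019, so q_2 = (0.1601, -0.6725, -0.7046, -0.1601).
Qᵀb = (1.3868, -2.6902).
Back-substitute: x_2 = -2.6902/2.4019 = -1.1200.
x_1 = (1.3868 − 2.4962·(-1.1200))/3.6056 = 1.1600.

x = (1.1600, -1.1200)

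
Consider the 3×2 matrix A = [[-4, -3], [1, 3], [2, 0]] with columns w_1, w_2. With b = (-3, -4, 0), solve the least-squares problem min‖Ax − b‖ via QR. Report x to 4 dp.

q_1 = w_1/‖w_1‖ = (-4, 1, 2)/4.5826 = (-0.8729, 0.2182, 0.4364).
r_{12} = q_1·w_2 = 3.2733.
u_2 = w_2 − 3.2733·q_1 = (-0.1429, 2.2857, -1.4286).
‖u_2‖ = 2.6992, so q_2 = (-0.0529, 0.8468, -0.5293).
Qᵀb = (1.7457, -3.2285).
Back-substitute: x_2 = -3.2285/2.6992 = -1.1961.
x_1 = (1.7457 − 3.2733·(-1.1961))/4.5826 = 1.2353.

x = (1.2353, -1.1961)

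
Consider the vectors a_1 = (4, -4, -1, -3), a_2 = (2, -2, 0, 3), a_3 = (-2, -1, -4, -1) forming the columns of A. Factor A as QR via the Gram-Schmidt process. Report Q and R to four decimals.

a_1 = (4, -4, -1, -3); ‖a_1‖ = 6.4807, so q_1 = (0.6172, -0.6172, -0.1543, -0.4629).
q_1·a_2 = 0.6172·2 + (-0.6172)·(-2) + (-0.1543)·0 + (-0.4629)·3 = 1.0801.
u_2 = a_2 − 1.0801·q_1 = (1.3333, -1.3333, 0.1667, 3.5000).
‖u_2‖ = 3.9791, so q_2 = (0.3351, -0.3351, 0.0419, 0.8796).
q_1·a_3 = 0.6172·(-2) + (-0.6172)·(-1) + (-0.1543)·(-4) + (-0.4629)·(-1) = 0.4629; q_2·a_3 = 0.3351·(-2) + (-0.3351)·(-1) + 0.0419·(-4) + 0.8796·(-1) = -1.3822.
u_3 = a_3 − 0.4629·q_1 + 1.3822·q_2 = (-1.8226, -1.1774, -3.8707, 0.4301).
‖u_3‖ = 4.4582, so q_3 = (-0.4088, -0.2641, -0.8682, 0.0965).

Q = [[0.6172, 0.3351, -0.4088], [-0.6172, -0.3351, -0.2641], [-0.1543, 0.0419, -0.8682], [-0.4629, 0.8796, 0.0965]], R = [[6.4807, 1.0801, 0.4629], [0.0000, 3.9791, -1.3822], [0.0000, 0.0000, 4.4582]]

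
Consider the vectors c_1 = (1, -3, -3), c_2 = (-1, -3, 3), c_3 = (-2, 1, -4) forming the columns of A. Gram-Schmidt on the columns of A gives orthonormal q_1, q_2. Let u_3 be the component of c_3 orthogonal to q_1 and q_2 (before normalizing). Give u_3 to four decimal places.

c_1 = (1, -3, -3); ‖c_1‖ = 4.3589, so q_1 = (0.2294, -0.6882, -0.6882).
q_1·c_2 = 0.2294·(-1) + (-0.6882)·(-3) + (-0.6882)·3 = -0.2294.
u_2 = c_2 + 0.2294·q_1 = (-0.9474, -3.1579, 2.8421).
‖u_2‖ = 4.3529, so q_2 = (-0.2176, -0.7255, 0.6529).
q_1·c_3 = 0.2294·(-2) + (-0.6882)·1 + (-0.6882)·(-4) = 1.6059; q_2·c_3 = (-0.2176)·(-2) + (-0.7255)·1 + 0.6529·(-4) = -2.9019.
u_3 = c_3 − 1.6059·q_1 + 2.9019·q_2 = (-3.0000, 0.0000, -1.0000).

u_3 = (-3.0000, 0.0000, -1.0000)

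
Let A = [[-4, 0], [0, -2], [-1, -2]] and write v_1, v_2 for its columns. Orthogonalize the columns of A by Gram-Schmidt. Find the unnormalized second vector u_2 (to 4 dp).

e_1 = v_1/‖v_1‖ = (-4, 0, -1)/4.1231 = (-0.9701, 0.0000, -0.2425).
r_{12} = e_1·v_2 = 0.4851.
u_2 = v_2 − 0.4851·e_1 = (0.4706, -2.0000, -1.8824).

u_2 = (0.4706, -2.0000, -1.8824)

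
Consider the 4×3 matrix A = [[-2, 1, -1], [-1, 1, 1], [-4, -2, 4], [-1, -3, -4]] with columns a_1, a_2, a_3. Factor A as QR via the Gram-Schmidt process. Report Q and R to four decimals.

a_1 = (-2, -1, -4, -1); ‖a_1‖ = 4.6904, so q_1 = (-0.4264, -0.2132, -0.8528, -0.2132).
q_1·a_2 = (-0.4264)·1 + (-0.2132)·1 + (-0.8528)·(-2) + (-0.2132)·(-3) = 1.7056.
u_2 = a_2 − 1.7056·q_1 = (1.7273, 1.3636, -0.5455, -2.6364).
‖u_2‖ = 3.4772, so q_2 = (0.4967, 0.3922, -0.1569, -0.7582).
q_1·a_3 = (-0.4264)·(-1) + (-0.2132)·1 + (-0.8528)·4 + (-0.2132)·(-4) = -2.3452; q_2·a_3 = 0.4967·(-1) + 0.3922·1 + (-0.1569)·4 + (-0.7582)·(-4) = 2.3007.
u_3 = a_3 + 2.3452·q_1 − 2.3007·q_2 = (-3.1429, -0.4023, 2.3609, -2.7556).
‖u_3‖ = 4.8173, so q_3 = (-0.6524, -0.0835, 0.4901, -0.5720).

Q = [[-0.4264, 0.4967, -0.6524], [-0.2132, 0.3922, -0.0835], [-0.8528, -0.1569, 0.4901], [-0.2132, -0.7582, -0.5720]], R = [[4.6904, 1.7056, -2.3452], [0.0000, 3.4772, 2.3007], [0.0000, 0.0000, 4.8173]]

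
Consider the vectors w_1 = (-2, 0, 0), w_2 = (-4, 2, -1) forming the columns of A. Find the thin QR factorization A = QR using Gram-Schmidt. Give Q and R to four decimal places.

Q = [[-1.0000, 0.0000], [0.0000, 0.8944], [0.0000, -0.4472]], R = [[2.0000, 4.0000], [0.0000, 2.2361]]

w_1 = (-2, 0, 0); ‖w_1‖ = 2.0000, so q_1 = (-1.0000, 0.0000, 0.0000).
q_1·w_2 = (-1.0000)·(-4) + 0.0000·2 + 0.0000·(-1) = 4.0000.
u_2 = w_2 − 4.0000·q_1 = (0.0000, 2.0000, -1.0000).
‖u_2‖ = 2.2361, so q_2 = (0.0000, 0.8944, -0.4472).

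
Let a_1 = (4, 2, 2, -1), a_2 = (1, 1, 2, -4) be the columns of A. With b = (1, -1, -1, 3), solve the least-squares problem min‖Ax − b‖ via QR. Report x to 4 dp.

x = (0.3672, -0.8701)

q_1 = a_1/‖a_1‖ = (4, 2, 2, -1)/5.0000 = (0.8000, 0.4000, 0.4000, -0.2000).
r_{12} = q_1·a_2 = 2.8000.
u_2 = a_2 − 2.8000·q_1 = (-1.2400, -0.1200, 0.8800, -3.4400).
‖u_2‖ = 3.7630, so q_2 = (-0.3295, -0.0319, 0.2339, -0.9142).
Qᵀb = (-0.6000, -3.2740).
Back-substitute: x_2 = -3.2740/3.7630 = -0.8701.
x_1 = (-0.6000 − 2.8000·(-0.8701))/5.0000 = 0.3672.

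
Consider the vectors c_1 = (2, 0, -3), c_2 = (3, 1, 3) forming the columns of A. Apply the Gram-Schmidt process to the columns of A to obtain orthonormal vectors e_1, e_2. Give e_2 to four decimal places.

e_2 = (0.8090, 0.2337, 0.5393)

e_1 = c_1/‖c_1‖ = (2, 0, -3)/3.6056 = (0.5547, 0.0000, -0.8321).
r_{12} = e_1·c_2 = -0.8321.
u_2 = c_2 + 0.8321·e_1 = (3.4615, 1.0000, 2.3077).
‖u_2‖ = 4.2787, so e_2 = (0.8090, 0.2337, 0.5393).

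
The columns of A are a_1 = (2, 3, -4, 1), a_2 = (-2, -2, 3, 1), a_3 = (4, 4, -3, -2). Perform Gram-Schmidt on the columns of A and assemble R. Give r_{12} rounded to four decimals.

a_1 = (2, 3, -4, 1); ‖a_1‖ = 5.4772, so e_1 = (0.3651, 0.5477, -0.7303, 0.1826).
r_{12} = e_1·a_2 = -3.8341.

r_{12} = -3.8341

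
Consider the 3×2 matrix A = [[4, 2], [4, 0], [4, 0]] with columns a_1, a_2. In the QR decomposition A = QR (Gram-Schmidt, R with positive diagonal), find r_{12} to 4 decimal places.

r_{12} = 1.1547

a_1 = (4, 4, 4); ‖a_1‖ = 6.9282, so q_1 = (0.5774, 0.5774, 0.5774).
r_{12} = q_1·a_2 = 1.1547.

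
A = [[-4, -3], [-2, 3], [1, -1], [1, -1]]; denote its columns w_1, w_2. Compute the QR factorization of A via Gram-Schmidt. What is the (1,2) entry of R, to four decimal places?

w_1 = (-4, -2, 1, 1); ‖w_1‖ = 4.6904, so q_1 = (-0.8528, -0.4264, 0.2132, 0.2132).
r_{12} = q_1·w_2 = 0.8528.

r_{12} = 0.8528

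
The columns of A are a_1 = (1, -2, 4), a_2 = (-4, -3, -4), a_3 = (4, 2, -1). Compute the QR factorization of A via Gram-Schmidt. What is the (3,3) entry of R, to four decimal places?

e_1 = a_1/‖a_1‖ = (1, -2, 4)/4.5826 = (0.2182, -0.4364, 0.8729).
r_{12} = e_1·a_2 = -3.0551.
u_2 = a_2 + 3.0551·e_1 = (-3.3333, -4.3333, -1.3333).
‖u_2‖ = 5.6273, so e_2 = (-0.5923, -0.7701, -0.2369).
r_{13} = e_1·a_3 = -0.8729; r_{23} = e_2·a_3 = -3.6726.
u_3 = a_3 + 0.8729·e_1 + 3.6726·e_2 = (2.0150, -1.2090, -1.1083).
r_{33} = ‖u_3‖ = 2.5981.

r_{33} = 2.5981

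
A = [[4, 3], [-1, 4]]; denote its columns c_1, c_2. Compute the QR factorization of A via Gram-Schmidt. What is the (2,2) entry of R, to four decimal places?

c_1 = (4, -1); ‖c_1‖ = 4.1231, so q_1 = (0.9701, -0.2425).
q_1·c_2 = 0.9701·3 + (-0.2425)·4 = 1.9403.
u_2 = c_2 − 1.9403·q_1 = (1.1176, 4.4706).
r_{22} = ‖u_2‖ = 4.6082.

r_{22} = 4.6082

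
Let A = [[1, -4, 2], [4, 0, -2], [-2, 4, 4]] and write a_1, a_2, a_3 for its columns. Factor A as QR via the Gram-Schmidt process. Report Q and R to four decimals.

Q = [[0.2182, -0.6838, 0.6963], [0.8729, 0.4558, 0.1741], [-0.4364, 0.5698, 0.6963]], R = [[4.5826, -2.6186, -3.0551], [0.0000, 5.0143, 0.0000], [0.0000, 0.0000, 3.8297]]

a_1 = (1, 4, -2); ‖a_1‖ = 4.5826, so e_1 = (0.2182, 0.8729, -0.4364).
e_1·a_2 = 0.2182·(-4) + 0.8729·0 + (-0.4364)·4 = -2.6186.
u_2 = a_2 + 2.6186·e_1 = (-3.4286, 2.2857, 2.8571).
‖u_2‖ = 5.0143, so e_2 = (-0.6838, 0.4558, 0.5698).
e_1·a_3 = 0.2182·2 + 0.8729·(-2) + (-0.4364)·4 = -3.0551; e_2·a_3 = (-0.6838)·2 + 0.4558·(-2) + 0.5698·4 = 0.0000.
u_3 = a_3 + 3.0551·e_1 + 0.0000·e_2 = (2.6667, 0.6667, 2.6667).
‖u_3‖ = 3.8297, so e_3 = (0.6963, 0.1741, 0.6963).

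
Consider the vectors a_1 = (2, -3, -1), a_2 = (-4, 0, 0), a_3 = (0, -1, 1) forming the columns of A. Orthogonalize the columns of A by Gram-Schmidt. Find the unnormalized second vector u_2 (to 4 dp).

u_2 = (-2.8571, -1.7143, -0.5714)

e_1 = a_1/‖a_1‖ = (2, -3, -1)/3.7417 = (0.5345, -0.8018, -0.2673).
r_{12} = e_1·a_2 = -2.1381.
u_2 = a_2 + 2.1381·e_1 = (-2.8571, -1.7143, -0.5714).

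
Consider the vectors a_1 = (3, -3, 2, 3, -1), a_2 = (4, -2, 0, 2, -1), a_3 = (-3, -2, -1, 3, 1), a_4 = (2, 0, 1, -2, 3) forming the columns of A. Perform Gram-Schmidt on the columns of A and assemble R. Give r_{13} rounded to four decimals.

a_1 = (3, -3, 2, 3, -1); ‖a_1‖ = 5.6569, so e_1 = (0.5303, -0.5303, 0.3536, 0.5303, -0.1768).
r_{13} = e_1·a_3 = 0.5303.

r_{13} = 0.5303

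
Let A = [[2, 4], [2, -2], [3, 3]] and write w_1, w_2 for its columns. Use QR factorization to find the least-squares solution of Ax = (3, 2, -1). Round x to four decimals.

x = (0.4259, -0.0185)

q_1 = w_1/‖w_1‖ = (2, 2, 3)/4.1231 = (0.4851, 0.4851, 0.7276).
r_{12} = q_1·w_2 = 3.1530.
u_2 = w_2 − 3.1530·q_1 = (2.4706, -3.5294, 0.7059).
‖u_2‖ = 4.3656, so q_2 = (0.5659, -0.8085, 0.1617).
Qᵀb = (1.6977, -0.0808).
Back-substitute: x_2 = -0.0808/4.3656 = -0.0185.
x_1 = (1.6977 − 3.1530·(-0.0185))/4.1231 = 0.4259.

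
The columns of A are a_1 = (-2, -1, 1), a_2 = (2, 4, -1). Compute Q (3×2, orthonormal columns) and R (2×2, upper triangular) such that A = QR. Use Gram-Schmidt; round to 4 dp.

Q = [[-0.8165, -0.3651], [-0.4082, 0.9129], [0.4082, 0.1826]], R = [[2.4495, -3.6742], [0.0000, 2.7386]]

q_1 = a_1/‖a_1‖ = (-2, -1, 1)/2.4495 = (-0.8165, -0.4082, 0.4082).
r_{12} = q_1·a_2 = -3.6742.
u_2 = a_2 + 3.6742·q_1 = (-1.0000, 2.5000, 0.5000).
‖u_2‖ = 2.7386, so q_2 = (-0.3651, 0.9129, 0.1826).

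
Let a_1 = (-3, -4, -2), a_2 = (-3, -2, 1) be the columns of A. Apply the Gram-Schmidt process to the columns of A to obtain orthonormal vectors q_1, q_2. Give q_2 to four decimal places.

q_1 = a_1/‖a_1‖ = (-3, -4, -2)/5.3852 = (-0.5571, -0.7428, -0.3714).
r_{12} = q_1·a_2 = 2.7854.
u_2 = a_2 − 2.7854·q_1 = (-1.4483, 0.0690, 2.0345).
‖u_2‖ = 2.4983, so q_2 = (-0.5797, 0.0276, 0.8144).

q_2 = (-0.5797, 0.0276, 0.8144)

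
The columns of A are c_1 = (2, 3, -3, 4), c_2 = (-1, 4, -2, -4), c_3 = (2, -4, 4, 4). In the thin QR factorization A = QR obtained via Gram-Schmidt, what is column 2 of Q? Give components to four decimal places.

e_1 = c_1/‖c_1‖ = (2, 3, -3, 4)/6.1644 = (0.3244, 0.4867, -0.4867, 0.6489).
r_{12} = e_1·c_2 = 0.0000.
u_2 = c_2 + 0.0000·e_1 = (-1.0000, 4.0000, -2.0000, -4.0000).
‖u_2‖ = 6.0828, so e_2 = (-0.1644, 0.6576, -0.3288, -0.6576).

e_2 = (-0.1644, 0.6576, -0.3288, -0.6576)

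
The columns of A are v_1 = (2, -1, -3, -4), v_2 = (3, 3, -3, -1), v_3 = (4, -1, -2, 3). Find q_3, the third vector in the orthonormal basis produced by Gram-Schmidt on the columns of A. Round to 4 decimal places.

q_3 = (0.5632, -0.5673, -0.1938, 0.5687)

q_1 = v_1/‖v_1‖ = (2, -1, -3, -4)/5.4772 = (0.3651, -0.1826, -0.5477, -0.7303).
r_{12} = q_1·v_2 = 2.9212.
u_2 = v_2 − 2.9212·q_1 = (1.9333, 3.5333, -1.4000, 1.1333).
‖u_2‖ = 4.4121, so q_2 = (0.4382, 0.8008, -0.3173, 0.2569).
r_{13} = q_1·v_3 = 0.5477; r_{23} = q_2·v_3 = 2.3572.
u_3 = v_3 − 0.5477·q_1 − 2.3572·q_2 = (2.7671, -2.7877, -0.9521, 2.7945).
‖u_3‖ = 4.9136, so q_3 = (0.5632, -0.5673, -0.1938, 0.5687).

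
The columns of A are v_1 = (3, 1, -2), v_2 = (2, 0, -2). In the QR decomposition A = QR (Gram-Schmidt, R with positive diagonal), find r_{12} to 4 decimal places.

v_1 = (3, 1, -2); ‖v_1‖ = 3.7417, so q_1 = (0.8018, 0.2673, -0.5345).
r_{12} = q_1·v_2 = 2.6726.

r_{12} = 2.6726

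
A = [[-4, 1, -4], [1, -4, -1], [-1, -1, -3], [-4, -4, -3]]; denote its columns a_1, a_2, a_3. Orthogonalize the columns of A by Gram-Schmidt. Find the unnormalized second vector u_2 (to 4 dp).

u_2 = (2.0588, -4.2647, -0.7353, -2.9412)

q_1 = a_1/‖a_1‖ = (-4, 1, -1, -4)/5.8310 = (-0.6860, 0.1715, -0.1715, -0.6860).
r_{12} = q_1·a_2 = 1.5435.
u_2 = a_2 − 1.5435·q_1 = (2.0588, -4.2647, -0.7353, -2.9412).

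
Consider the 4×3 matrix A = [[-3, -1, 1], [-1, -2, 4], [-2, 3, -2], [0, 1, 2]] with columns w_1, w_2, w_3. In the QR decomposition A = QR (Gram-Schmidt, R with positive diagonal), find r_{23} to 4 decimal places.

w_1 = (-3, -1, -2, 0); ‖w_1‖ = 3.7417, so e_1 = (-0.8018, -0.2673, -0.5345, 0.0000).
e_1·w_2 = (-0.8018)·(-1) + (-0.2673)·(-2) + (-0.5345)·3 + 0.0000·1 = -0.2673.
u_2 = w_2 + 0.2673·e_1 = (-1.2143, -2.0714, 2.8571, 1.0000).
‖u_2‖ = 3.8638, so e_2 = (-0.3143, -0.5361, 0.7395, 0.2588).
r_{23} = e_2·w_3 = -3.4201.

r_{23} = -3.4201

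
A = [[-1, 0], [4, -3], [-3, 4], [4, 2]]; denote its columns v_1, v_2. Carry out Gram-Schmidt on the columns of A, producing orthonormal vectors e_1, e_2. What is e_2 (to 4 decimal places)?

e_2 = (-0.0796, -0.3084, 0.5970, 0.7363)

v_1 = (-1, 4, -3, 4); ‖v_1‖ = 6.4807, so e_1 = (-0.1543, 0.6172, -0.4629, 0.6172).
e_1·v_2 = (-0.1543)·0 + 0.6172·(-3) + (-0.4629)·4 + 0.6172·2 = -2.4689.
u_2 = v_2 + 2.4689·e_1 = (-0.3810, -1.4762, 2.8571, 3.5238).
‖u_2‖ = 4.7859, so e_2 = (-0.0796, -0.3084, 0.5970, 0.7363).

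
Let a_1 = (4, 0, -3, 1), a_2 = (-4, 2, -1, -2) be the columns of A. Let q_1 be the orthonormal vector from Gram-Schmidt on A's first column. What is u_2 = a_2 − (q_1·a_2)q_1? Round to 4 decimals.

a_1 = (4, 0, -3, 1); ‖a_1‖ = 5.0990, so q_1 = (0.7845, 0.0000, -0.5883, 0.1961).
q_1·a_2 = 0.7845·(-4) + 0.0000·2 + (-0.5883)·(-1) + 0.1961·(-2) = -2.9417.
u_2 = a_2 + 2.9417·q_1 = (-1.6923, 2.0000, -2.7308, -1.4231).

u_2 = (-1.6923, 2.0000, -2.7308, -1.4231)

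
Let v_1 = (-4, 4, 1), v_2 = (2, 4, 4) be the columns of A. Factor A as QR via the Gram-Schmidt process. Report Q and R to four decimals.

Q = [[-0.6963, 0.6142], [0.6963, 0.4526], [0.1741, 0.6465]], R = [[5.7446, 2.0889], [0.0000, 5.6246]]

q_1 = v_1/‖v_1‖ = (-4, 4, 1)/5.7446 = (-0.6963, 0.6963, 0.1741).
r_{12} = q_1·v_2 = 2.0889.
u_2 = v_2 − 2.0889·q_1 = (3.4545, 2.5455, 3.6364).
‖u_2‖ = 5.6246, so q_2 = (0.6142, 0.4526, 0.6465).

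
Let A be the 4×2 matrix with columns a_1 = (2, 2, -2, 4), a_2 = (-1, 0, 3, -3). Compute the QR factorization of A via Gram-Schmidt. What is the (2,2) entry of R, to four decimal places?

e_1 = a_1/‖a_1‖ = (2, 2, -2, 4)/5.2915 = (0.3780, 0.3780, -0.3780, 0.7559).
r_{12} = e_1·a_2 = -3.7796.
u_2 = a_2 + 3.7796·e_1 = (0.4286, 1.4286, 1.5714, -0.1429).
r_{22} = ‖u_2‖ = 2.1712.

r_{22} = 2.1712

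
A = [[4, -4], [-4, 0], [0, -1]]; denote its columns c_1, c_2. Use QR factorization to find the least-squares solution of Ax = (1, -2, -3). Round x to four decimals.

c_1 = (4, -4, 0); ‖c_1‖ = 5.6569, so e_1 = (0.7071, -0.7071, 0.0000).
e_1·c_2 = 0.7071·(-4) + (-0.7071)·0 + 0.0000·(-1) = -2.8284.
u_2 = c_2 + 2.8284·e_1 = (-2.0000, -2.0000, -1.0000).
‖u_2‖ = 3.0000, so e_2 = (-0.6667, -0.6667, -0.3333).
Qᵀb = (2.1213, 1.6667).
Back-substitute: x_2 = 1.6667/3.0000 = 0.5556.
x_1 = (2.1213 + 2.8284·0.5556)/5.6569 = 0.6528.

x = (0.6528, 0.5556)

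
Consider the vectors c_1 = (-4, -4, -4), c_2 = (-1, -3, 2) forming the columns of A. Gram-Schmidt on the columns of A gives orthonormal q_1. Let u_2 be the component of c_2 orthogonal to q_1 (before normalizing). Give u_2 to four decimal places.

c_1 = (-4, -4, -4); ‖c_1‖ = 6.9282, so q_1 = (-0.5774, -0.5774, -0.5774).
q_1·c_2 = (-0.5774)·(-1) + (-0.5774)·(-3) + (-0.5774)·2 = 1.1547.
u_2 = c_2 − 1.1547·q_1 = (-0.3333, -2.3333, 2.6667).

u_2 = (-0.3333, -2.3333, 2.6667)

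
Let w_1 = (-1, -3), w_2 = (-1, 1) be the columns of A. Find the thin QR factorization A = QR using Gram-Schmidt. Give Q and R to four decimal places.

e_1 = w_1/‖w_1‖ = (-1, -3)/3.1623 = (-0.3162, -0.9487).
r_{12} = e_1·w_2 = -0.6325.
u_2 = w_2 + 0.6325·e_1 = (-1.2000, 0.4000).
‖u_2‖ = 1.2649, so e_2 = (-0.9487, 0.3162).

Q = [[-0.3162, -0.9487], [-0.9487, 0.3162]], R = [[3.1623, -0.6325], [0.0000, 1.2649]]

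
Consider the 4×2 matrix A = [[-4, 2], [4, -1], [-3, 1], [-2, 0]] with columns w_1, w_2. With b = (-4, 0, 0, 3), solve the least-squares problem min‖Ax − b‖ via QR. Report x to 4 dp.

w_1 = (-4, 4, -3, -2); ‖w_1‖ = 6.7082, so q_1 = (-0.5963, 0.5963, -0.4472, -0.2981).
q_1·w_2 = (-0.5963)·2 + 0.5963·(-1) + (-0.4472)·1 + (-0.2981)·0 = -2.2361.
u_2 = w_2 + 2.2361·q_1 = (0.6667, 0.3333, 0.0000, -0.6667).
‖u_2‖ = 1.0000, so q_2 = (0.6667, 0.3333, 0.0000, -0.6667).
Qᵀb = (1.4907, -4.6667).
Back-substitute: x_2 = -4.6667/1.0000 = -4.6667.
x_1 = (1.4907 + 2.2361·(-4.6667))/6.7082 = -1.3333.

x = (-1.3333, -4.6667)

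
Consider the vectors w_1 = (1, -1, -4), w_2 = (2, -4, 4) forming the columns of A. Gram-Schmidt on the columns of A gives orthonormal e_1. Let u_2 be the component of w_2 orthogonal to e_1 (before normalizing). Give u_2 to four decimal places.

u_2 = (2.5556, -4.5556, 1.7778)

w_1 = (1, -1, -4); ‖w_1‖ = 4.2426, so e_1 = (0.2357, -0.2357, -0.9428).
e_1·w_2 = 0.2357·2 + (-0.2357)·(-4) + (-0.9428)·4 = -2.3570.
u_2 = w_2 + 2.3570·e_1 = (2.5556, -4.5556, 1.7778).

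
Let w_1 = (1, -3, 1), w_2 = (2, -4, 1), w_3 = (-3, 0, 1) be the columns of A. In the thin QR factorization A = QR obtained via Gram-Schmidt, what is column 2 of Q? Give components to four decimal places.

w_1 = (1, -3, 1); ‖w_1‖ = 3.3166, so e_1 = (0.3015, -0.9045, 0.3015).
e_1·w_2 = 0.3015·2 + (-0.9045)·(-4) + 0.3015·1 = 4.5227.
u_2 = w_2 − 4.5227·e_1 = (0.6364, 0.0909, -0.3636).
‖u_2‖ = 0.7385, so e_2 = (0.8616, 0.1231, -0.4924).

e_2 = (0.8616, 0.1231, -0.4924)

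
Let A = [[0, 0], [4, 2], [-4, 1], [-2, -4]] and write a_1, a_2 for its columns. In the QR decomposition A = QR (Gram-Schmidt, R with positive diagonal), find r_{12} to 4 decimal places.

r_{12} = 2.0000

a_1 = (0, 4, -4, -2); ‖a_1‖ = 6.0000, so q_1 = (0.0000, 0.6667, -0.6667, -0.3333).
r_{12} = q_1·a_2 = 2.0000.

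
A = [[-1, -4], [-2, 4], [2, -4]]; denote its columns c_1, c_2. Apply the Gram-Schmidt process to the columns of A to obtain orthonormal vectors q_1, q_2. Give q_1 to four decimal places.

q_1 = (-0.3333, -0.6667, 0.6667)

c_1 = (-1, -2, 2); ‖c_1‖ = 3.0000, so q_1 = (-0.3333, -0.6667, 0.6667).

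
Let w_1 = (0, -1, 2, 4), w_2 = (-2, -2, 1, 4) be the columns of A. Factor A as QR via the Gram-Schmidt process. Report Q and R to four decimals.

w_1 = (0, -1, 2, 4); ‖w_1‖ = 4.5826, so q_1 = (0.0000, -0.2182, 0.4364, 0.8729).
q_1·w_2 = 0.0000·(-2) + (-0.2182)·(-2) + 0.4364·1 + 0.8729·4 = 4.3644.
u_2 = w_2 − 4.3644·q_1 = (-2.0000, -1.0476, -0.9048, 0.1905).
‖u_2‖ = 2.4398, so q_2 = (-0.8198, -0.4294, -0.3708, 0.0781).

Q = [[0.0000, -0.8198], [-0.2182, -0.4294], [0.4364, -0.3708], [0.8729, 0.0781]], R = [[4.5826, 4.3644], [0.0000, 2.4398]]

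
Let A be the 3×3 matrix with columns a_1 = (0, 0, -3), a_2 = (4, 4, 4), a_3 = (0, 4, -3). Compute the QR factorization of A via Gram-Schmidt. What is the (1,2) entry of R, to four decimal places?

r_{12} = -4.0000

a_1 = (0, 0, -3); ‖a_1‖ = 3.0000, so q_1 = (0.0000, 0.0000, -1.0000).
r_{12} = q_1·a_2 = -4.0000.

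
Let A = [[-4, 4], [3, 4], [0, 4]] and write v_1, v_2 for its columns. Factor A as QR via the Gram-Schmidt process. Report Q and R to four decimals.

e_1 = v_1/‖v_1‖ = (-4, 3, 0)/5.0000 = (-0.8000, 0.6000, 0.0000).
r_{12} = e_1·v_2 = -0.8000.
u_2 = v_2 + 0.8000·e_1 = (3.3600, 4.4800, 4.0000).
‖u_2‖ = 6.8819, so e_2 = (0.4882, 0.6510, 0.5812).

Q = [[-0.8000, 0.4882], [0.6000, 0.6510], [0.0000, 0.5812]], R = [[5.0000, -0.8000], [0.0000, 6.8819]]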